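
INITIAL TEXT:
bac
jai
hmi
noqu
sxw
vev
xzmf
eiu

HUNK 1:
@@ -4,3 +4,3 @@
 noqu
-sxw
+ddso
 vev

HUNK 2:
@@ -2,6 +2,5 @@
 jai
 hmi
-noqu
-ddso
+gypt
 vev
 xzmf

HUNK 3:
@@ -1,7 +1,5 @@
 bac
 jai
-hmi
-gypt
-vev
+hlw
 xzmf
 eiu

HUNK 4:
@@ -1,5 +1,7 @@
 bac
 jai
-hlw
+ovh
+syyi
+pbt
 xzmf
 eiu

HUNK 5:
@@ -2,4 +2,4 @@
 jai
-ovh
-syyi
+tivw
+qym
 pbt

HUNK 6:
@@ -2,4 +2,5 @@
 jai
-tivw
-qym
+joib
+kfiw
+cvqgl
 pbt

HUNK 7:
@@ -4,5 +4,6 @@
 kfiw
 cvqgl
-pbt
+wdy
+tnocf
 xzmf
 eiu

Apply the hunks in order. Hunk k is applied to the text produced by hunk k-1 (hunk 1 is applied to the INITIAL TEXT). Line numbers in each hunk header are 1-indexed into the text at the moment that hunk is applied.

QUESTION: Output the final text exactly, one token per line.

Answer: bac
jai
joib
kfiw
cvqgl
wdy
tnocf
xzmf
eiu

Derivation:
Hunk 1: at line 4 remove [sxw] add [ddso] -> 8 lines: bac jai hmi noqu ddso vev xzmf eiu
Hunk 2: at line 2 remove [noqu,ddso] add [gypt] -> 7 lines: bac jai hmi gypt vev xzmf eiu
Hunk 3: at line 1 remove [hmi,gypt,vev] add [hlw] -> 5 lines: bac jai hlw xzmf eiu
Hunk 4: at line 1 remove [hlw] add [ovh,syyi,pbt] -> 7 lines: bac jai ovh syyi pbt xzmf eiu
Hunk 5: at line 2 remove [ovh,syyi] add [tivw,qym] -> 7 lines: bac jai tivw qym pbt xzmf eiu
Hunk 6: at line 2 remove [tivw,qym] add [joib,kfiw,cvqgl] -> 8 lines: bac jai joib kfiw cvqgl pbt xzmf eiu
Hunk 7: at line 4 remove [pbt] add [wdy,tnocf] -> 9 lines: bac jai joib kfiw cvqgl wdy tnocf xzmf eiu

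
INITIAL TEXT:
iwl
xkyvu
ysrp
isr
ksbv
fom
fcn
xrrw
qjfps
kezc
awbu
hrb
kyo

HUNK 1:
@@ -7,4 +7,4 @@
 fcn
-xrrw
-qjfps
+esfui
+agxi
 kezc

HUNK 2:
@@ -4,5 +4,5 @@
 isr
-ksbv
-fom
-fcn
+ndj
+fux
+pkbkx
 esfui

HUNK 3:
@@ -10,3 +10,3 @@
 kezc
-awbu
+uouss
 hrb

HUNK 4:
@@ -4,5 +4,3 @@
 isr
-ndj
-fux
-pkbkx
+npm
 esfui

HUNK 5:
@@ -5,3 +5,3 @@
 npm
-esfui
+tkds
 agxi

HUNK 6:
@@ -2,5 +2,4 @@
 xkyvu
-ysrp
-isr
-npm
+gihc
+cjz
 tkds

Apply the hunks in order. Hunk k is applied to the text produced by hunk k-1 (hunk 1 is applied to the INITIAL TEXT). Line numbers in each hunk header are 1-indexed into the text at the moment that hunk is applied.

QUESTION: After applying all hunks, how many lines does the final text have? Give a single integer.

Hunk 1: at line 7 remove [xrrw,qjfps] add [esfui,agxi] -> 13 lines: iwl xkyvu ysrp isr ksbv fom fcn esfui agxi kezc awbu hrb kyo
Hunk 2: at line 4 remove [ksbv,fom,fcn] add [ndj,fux,pkbkx] -> 13 lines: iwl xkyvu ysrp isr ndj fux pkbkx esfui agxi kezc awbu hrb kyo
Hunk 3: at line 10 remove [awbu] add [uouss] -> 13 lines: iwl xkyvu ysrp isr ndj fux pkbkx esfui agxi kezc uouss hrb kyo
Hunk 4: at line 4 remove [ndj,fux,pkbkx] add [npm] -> 11 lines: iwl xkyvu ysrp isr npm esfui agxi kezc uouss hrb kyo
Hunk 5: at line 5 remove [esfui] add [tkds] -> 11 lines: iwl xkyvu ysrp isr npm tkds agxi kezc uouss hrb kyo
Hunk 6: at line 2 remove [ysrp,isr,npm] add [gihc,cjz] -> 10 lines: iwl xkyvu gihc cjz tkds agxi kezc uouss hrb kyo
Final line count: 10

Answer: 10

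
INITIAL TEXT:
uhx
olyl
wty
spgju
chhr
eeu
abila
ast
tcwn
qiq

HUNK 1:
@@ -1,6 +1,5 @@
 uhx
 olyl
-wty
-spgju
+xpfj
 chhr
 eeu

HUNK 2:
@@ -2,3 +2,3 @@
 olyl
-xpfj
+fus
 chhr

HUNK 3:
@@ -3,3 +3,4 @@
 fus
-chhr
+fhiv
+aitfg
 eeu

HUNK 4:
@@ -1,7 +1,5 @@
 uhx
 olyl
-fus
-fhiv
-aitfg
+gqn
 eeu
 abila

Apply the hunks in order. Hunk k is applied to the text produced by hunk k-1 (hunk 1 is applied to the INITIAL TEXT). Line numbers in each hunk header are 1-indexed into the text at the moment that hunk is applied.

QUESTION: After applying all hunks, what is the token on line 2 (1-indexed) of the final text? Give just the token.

Hunk 1: at line 1 remove [wty,spgju] add [xpfj] -> 9 lines: uhx olyl xpfj chhr eeu abila ast tcwn qiq
Hunk 2: at line 2 remove [xpfj] add [fus] -> 9 lines: uhx olyl fus chhr eeu abila ast tcwn qiq
Hunk 3: at line 3 remove [chhr] add [fhiv,aitfg] -> 10 lines: uhx olyl fus fhiv aitfg eeu abila ast tcwn qiq
Hunk 4: at line 1 remove [fus,fhiv,aitfg] add [gqn] -> 8 lines: uhx olyl gqn eeu abila ast tcwn qiq
Final line 2: olyl

Answer: olyl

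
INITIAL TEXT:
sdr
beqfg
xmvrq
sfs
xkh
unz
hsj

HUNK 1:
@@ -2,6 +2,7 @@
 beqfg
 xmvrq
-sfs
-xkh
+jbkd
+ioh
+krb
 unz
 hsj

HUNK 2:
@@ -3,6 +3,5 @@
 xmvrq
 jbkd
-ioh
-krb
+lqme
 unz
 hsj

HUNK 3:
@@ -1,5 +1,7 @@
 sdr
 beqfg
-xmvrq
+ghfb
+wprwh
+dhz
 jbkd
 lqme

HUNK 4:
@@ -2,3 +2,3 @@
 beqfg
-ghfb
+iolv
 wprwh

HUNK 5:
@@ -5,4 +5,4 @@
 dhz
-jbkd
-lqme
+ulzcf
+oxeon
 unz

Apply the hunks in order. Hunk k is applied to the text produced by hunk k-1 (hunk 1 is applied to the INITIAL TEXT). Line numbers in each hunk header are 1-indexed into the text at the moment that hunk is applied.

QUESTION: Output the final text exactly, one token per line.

Hunk 1: at line 2 remove [sfs,xkh] add [jbkd,ioh,krb] -> 8 lines: sdr beqfg xmvrq jbkd ioh krb unz hsj
Hunk 2: at line 3 remove [ioh,krb] add [lqme] -> 7 lines: sdr beqfg xmvrq jbkd lqme unz hsj
Hunk 3: at line 1 remove [xmvrq] add [ghfb,wprwh,dhz] -> 9 lines: sdr beqfg ghfb wprwh dhz jbkd lqme unz hsj
Hunk 4: at line 2 remove [ghfb] add [iolv] -> 9 lines: sdr beqfg iolv wprwh dhz jbkd lqme unz hsj
Hunk 5: at line 5 remove [jbkd,lqme] add [ulzcf,oxeon] -> 9 lines: sdr beqfg iolv wprwh dhz ulzcf oxeon unz hsj

Answer: sdr
beqfg
iolv
wprwh
dhz
ulzcf
oxeon
unz
hsj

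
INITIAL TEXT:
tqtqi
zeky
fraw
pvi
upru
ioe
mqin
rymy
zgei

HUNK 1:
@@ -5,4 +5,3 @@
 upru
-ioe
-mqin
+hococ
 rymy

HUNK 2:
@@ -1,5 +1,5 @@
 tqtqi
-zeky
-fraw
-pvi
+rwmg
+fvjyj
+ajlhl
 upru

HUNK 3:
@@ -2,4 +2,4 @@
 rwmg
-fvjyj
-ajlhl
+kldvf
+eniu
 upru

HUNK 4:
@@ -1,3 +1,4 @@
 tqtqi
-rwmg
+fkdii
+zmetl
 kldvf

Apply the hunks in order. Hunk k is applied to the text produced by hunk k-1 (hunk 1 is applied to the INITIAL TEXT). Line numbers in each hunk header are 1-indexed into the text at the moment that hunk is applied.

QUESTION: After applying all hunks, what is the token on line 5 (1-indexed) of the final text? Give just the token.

Hunk 1: at line 5 remove [ioe,mqin] add [hococ] -> 8 lines: tqtqi zeky fraw pvi upru hococ rymy zgei
Hunk 2: at line 1 remove [zeky,fraw,pvi] add [rwmg,fvjyj,ajlhl] -> 8 lines: tqtqi rwmg fvjyj ajlhl upru hococ rymy zgei
Hunk 3: at line 2 remove [fvjyj,ajlhl] add [kldvf,eniu] -> 8 lines: tqtqi rwmg kldvf eniu upru hococ rymy zgei
Hunk 4: at line 1 remove [rwmg] add [fkdii,zmetl] -> 9 lines: tqtqi fkdii zmetl kldvf eniu upru hococ rymy zgei
Final line 5: eniu

Answer: eniu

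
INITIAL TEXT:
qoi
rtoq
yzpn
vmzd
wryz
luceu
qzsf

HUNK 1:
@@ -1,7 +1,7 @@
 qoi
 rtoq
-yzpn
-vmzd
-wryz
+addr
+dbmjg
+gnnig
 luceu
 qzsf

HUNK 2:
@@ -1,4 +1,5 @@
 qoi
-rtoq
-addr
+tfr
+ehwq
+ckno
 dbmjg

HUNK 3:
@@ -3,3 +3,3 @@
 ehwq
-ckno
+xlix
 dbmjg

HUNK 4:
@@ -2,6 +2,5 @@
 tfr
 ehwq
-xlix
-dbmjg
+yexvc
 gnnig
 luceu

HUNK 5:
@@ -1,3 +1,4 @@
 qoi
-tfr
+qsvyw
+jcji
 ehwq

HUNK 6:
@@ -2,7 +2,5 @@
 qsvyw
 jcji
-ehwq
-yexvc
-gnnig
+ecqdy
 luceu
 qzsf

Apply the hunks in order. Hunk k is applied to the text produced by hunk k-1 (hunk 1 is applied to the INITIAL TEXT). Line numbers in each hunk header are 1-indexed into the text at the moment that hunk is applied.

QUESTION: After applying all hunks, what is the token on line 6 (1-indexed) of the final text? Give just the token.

Answer: qzsf

Derivation:
Hunk 1: at line 1 remove [yzpn,vmzd,wryz] add [addr,dbmjg,gnnig] -> 7 lines: qoi rtoq addr dbmjg gnnig luceu qzsf
Hunk 2: at line 1 remove [rtoq,addr] add [tfr,ehwq,ckno] -> 8 lines: qoi tfr ehwq ckno dbmjg gnnig luceu qzsf
Hunk 3: at line 3 remove [ckno] add [xlix] -> 8 lines: qoi tfr ehwq xlix dbmjg gnnig luceu qzsf
Hunk 4: at line 2 remove [xlix,dbmjg] add [yexvc] -> 7 lines: qoi tfr ehwq yexvc gnnig luceu qzsf
Hunk 5: at line 1 remove [tfr] add [qsvyw,jcji] -> 8 lines: qoi qsvyw jcji ehwq yexvc gnnig luceu qzsf
Hunk 6: at line 2 remove [ehwq,yexvc,gnnig] add [ecqdy] -> 6 lines: qoi qsvyw jcji ecqdy luceu qzsf
Final line 6: qzsf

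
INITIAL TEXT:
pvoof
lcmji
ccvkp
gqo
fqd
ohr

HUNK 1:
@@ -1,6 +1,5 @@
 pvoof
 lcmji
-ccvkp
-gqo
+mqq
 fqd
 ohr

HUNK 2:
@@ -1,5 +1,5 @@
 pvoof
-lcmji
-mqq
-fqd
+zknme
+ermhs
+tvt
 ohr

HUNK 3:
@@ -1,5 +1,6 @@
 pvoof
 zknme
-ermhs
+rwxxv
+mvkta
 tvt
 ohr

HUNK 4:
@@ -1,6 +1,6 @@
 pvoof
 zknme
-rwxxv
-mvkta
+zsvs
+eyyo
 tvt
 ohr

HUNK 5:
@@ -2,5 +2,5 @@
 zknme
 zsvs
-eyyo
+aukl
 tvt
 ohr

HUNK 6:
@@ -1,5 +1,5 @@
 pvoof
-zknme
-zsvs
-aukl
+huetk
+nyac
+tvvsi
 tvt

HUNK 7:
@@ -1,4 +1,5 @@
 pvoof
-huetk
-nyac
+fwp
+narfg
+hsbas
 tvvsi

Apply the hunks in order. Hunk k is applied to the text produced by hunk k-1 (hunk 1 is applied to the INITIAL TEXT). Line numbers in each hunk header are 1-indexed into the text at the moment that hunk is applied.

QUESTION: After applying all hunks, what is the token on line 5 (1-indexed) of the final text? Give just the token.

Hunk 1: at line 1 remove [ccvkp,gqo] add [mqq] -> 5 lines: pvoof lcmji mqq fqd ohr
Hunk 2: at line 1 remove [lcmji,mqq,fqd] add [zknme,ermhs,tvt] -> 5 lines: pvoof zknme ermhs tvt ohr
Hunk 3: at line 1 remove [ermhs] add [rwxxv,mvkta] -> 6 lines: pvoof zknme rwxxv mvkta tvt ohr
Hunk 4: at line 1 remove [rwxxv,mvkta] add [zsvs,eyyo] -> 6 lines: pvoof zknme zsvs eyyo tvt ohr
Hunk 5: at line 2 remove [eyyo] add [aukl] -> 6 lines: pvoof zknme zsvs aukl tvt ohr
Hunk 6: at line 1 remove [zknme,zsvs,aukl] add [huetk,nyac,tvvsi] -> 6 lines: pvoof huetk nyac tvvsi tvt ohr
Hunk 7: at line 1 remove [huetk,nyac] add [fwp,narfg,hsbas] -> 7 lines: pvoof fwp narfg hsbas tvvsi tvt ohr
Final line 5: tvvsi

Answer: tvvsi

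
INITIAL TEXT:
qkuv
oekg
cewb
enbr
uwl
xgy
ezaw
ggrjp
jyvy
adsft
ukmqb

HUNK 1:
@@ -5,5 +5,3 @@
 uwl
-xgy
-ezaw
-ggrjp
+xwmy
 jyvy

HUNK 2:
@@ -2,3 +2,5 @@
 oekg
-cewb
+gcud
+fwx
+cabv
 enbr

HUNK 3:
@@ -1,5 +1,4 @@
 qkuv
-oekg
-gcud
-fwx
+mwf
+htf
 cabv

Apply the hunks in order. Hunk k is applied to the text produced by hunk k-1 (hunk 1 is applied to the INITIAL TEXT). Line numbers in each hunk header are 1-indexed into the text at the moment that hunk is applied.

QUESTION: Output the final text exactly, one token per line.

Answer: qkuv
mwf
htf
cabv
enbr
uwl
xwmy
jyvy
adsft
ukmqb

Derivation:
Hunk 1: at line 5 remove [xgy,ezaw,ggrjp] add [xwmy] -> 9 lines: qkuv oekg cewb enbr uwl xwmy jyvy adsft ukmqb
Hunk 2: at line 2 remove [cewb] add [gcud,fwx,cabv] -> 11 lines: qkuv oekg gcud fwx cabv enbr uwl xwmy jyvy adsft ukmqb
Hunk 3: at line 1 remove [oekg,gcud,fwx] add [mwf,htf] -> 10 lines: qkuv mwf htf cabv enbr uwl xwmy jyvy adsft ukmqb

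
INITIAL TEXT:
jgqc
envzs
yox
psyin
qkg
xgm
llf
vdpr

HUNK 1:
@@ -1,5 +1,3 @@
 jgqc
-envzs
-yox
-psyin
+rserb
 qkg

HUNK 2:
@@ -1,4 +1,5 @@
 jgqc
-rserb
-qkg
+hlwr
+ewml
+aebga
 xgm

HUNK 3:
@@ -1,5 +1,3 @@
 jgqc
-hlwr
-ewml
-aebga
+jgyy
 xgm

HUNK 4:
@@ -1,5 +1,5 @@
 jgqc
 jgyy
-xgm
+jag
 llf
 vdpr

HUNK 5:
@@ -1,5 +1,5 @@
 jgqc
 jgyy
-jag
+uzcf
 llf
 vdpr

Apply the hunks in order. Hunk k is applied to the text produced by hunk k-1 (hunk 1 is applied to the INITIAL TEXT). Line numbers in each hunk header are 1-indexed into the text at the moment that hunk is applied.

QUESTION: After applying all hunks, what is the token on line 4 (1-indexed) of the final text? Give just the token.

Answer: llf

Derivation:
Hunk 1: at line 1 remove [envzs,yox,psyin] add [rserb] -> 6 lines: jgqc rserb qkg xgm llf vdpr
Hunk 2: at line 1 remove [rserb,qkg] add [hlwr,ewml,aebga] -> 7 lines: jgqc hlwr ewml aebga xgm llf vdpr
Hunk 3: at line 1 remove [hlwr,ewml,aebga] add [jgyy] -> 5 lines: jgqc jgyy xgm llf vdpr
Hunk 4: at line 1 remove [xgm] add [jag] -> 5 lines: jgqc jgyy jag llf vdpr
Hunk 5: at line 1 remove [jag] add [uzcf] -> 5 lines: jgqc jgyy uzcf llf vdpr
Final line 4: llf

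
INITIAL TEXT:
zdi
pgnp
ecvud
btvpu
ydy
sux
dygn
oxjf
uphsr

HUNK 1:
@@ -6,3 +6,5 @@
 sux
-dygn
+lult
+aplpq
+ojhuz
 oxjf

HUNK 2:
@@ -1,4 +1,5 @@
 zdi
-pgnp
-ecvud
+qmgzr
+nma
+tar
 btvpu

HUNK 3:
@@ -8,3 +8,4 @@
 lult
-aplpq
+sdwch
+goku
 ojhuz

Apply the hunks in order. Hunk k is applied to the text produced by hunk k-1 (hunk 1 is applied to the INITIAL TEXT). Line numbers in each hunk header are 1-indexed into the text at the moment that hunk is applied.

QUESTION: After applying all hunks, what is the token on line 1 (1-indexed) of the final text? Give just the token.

Hunk 1: at line 6 remove [dygn] add [lult,aplpq,ojhuz] -> 11 lines: zdi pgnp ecvud btvpu ydy sux lult aplpq ojhuz oxjf uphsr
Hunk 2: at line 1 remove [pgnp,ecvud] add [qmgzr,nma,tar] -> 12 lines: zdi qmgzr nma tar btvpu ydy sux lult aplpq ojhuz oxjf uphsr
Hunk 3: at line 8 remove [aplpq] add [sdwch,goku] -> 13 lines: zdi qmgzr nma tar btvpu ydy sux lult sdwch goku ojhuz oxjf uphsr
Final line 1: zdi

Answer: zdi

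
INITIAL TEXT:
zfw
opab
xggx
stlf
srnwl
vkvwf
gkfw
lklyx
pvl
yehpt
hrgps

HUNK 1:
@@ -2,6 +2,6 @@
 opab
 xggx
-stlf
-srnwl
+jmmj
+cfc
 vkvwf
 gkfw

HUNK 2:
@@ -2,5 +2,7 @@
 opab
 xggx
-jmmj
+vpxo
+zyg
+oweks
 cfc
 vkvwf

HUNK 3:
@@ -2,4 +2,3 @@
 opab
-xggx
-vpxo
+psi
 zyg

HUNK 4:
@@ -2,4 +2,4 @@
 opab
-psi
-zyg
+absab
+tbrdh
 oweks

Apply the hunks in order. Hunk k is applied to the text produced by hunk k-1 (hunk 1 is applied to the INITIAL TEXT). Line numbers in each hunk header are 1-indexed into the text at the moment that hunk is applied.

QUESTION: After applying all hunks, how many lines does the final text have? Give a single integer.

Hunk 1: at line 2 remove [stlf,srnwl] add [jmmj,cfc] -> 11 lines: zfw opab xggx jmmj cfc vkvwf gkfw lklyx pvl yehpt hrgps
Hunk 2: at line 2 remove [jmmj] add [vpxo,zyg,oweks] -> 13 lines: zfw opab xggx vpxo zyg oweks cfc vkvwf gkfw lklyx pvl yehpt hrgps
Hunk 3: at line 2 remove [xggx,vpxo] add [psi] -> 12 lines: zfw opab psi zyg oweks cfc vkvwf gkfw lklyx pvl yehpt hrgps
Hunk 4: at line 2 remove [psi,zyg] add [absab,tbrdh] -> 12 lines: zfw opab absab tbrdh oweks cfc vkvwf gkfw lklyx pvl yehpt hrgps
Final line count: 12

Answer: 12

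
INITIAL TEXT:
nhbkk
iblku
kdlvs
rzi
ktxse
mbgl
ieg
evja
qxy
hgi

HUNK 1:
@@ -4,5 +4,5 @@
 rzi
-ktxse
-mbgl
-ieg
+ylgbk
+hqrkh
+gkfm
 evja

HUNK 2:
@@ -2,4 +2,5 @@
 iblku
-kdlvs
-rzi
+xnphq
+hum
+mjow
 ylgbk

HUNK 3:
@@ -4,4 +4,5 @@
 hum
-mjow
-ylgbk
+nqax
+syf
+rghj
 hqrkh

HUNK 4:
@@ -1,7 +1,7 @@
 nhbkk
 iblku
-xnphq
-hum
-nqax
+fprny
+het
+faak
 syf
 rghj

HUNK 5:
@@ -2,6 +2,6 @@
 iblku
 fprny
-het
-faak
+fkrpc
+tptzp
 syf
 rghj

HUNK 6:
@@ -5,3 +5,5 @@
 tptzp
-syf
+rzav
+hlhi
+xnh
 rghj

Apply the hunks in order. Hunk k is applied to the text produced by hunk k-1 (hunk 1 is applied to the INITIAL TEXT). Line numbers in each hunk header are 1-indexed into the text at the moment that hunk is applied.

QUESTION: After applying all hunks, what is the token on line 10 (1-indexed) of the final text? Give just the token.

Answer: hqrkh

Derivation:
Hunk 1: at line 4 remove [ktxse,mbgl,ieg] add [ylgbk,hqrkh,gkfm] -> 10 lines: nhbkk iblku kdlvs rzi ylgbk hqrkh gkfm evja qxy hgi
Hunk 2: at line 2 remove [kdlvs,rzi] add [xnphq,hum,mjow] -> 11 lines: nhbkk iblku xnphq hum mjow ylgbk hqrkh gkfm evja qxy hgi
Hunk 3: at line 4 remove [mjow,ylgbk] add [nqax,syf,rghj] -> 12 lines: nhbkk iblku xnphq hum nqax syf rghj hqrkh gkfm evja qxy hgi
Hunk 4: at line 1 remove [xnphq,hum,nqax] add [fprny,het,faak] -> 12 lines: nhbkk iblku fprny het faak syf rghj hqrkh gkfm evja qxy hgi
Hunk 5: at line 2 remove [het,faak] add [fkrpc,tptzp] -> 12 lines: nhbkk iblku fprny fkrpc tptzp syf rghj hqrkh gkfm evja qxy hgi
Hunk 6: at line 5 remove [syf] add [rzav,hlhi,xnh] -> 14 lines: nhbkk iblku fprny fkrpc tptzp rzav hlhi xnh rghj hqrkh gkfm evja qxy hgi
Final line 10: hqrkh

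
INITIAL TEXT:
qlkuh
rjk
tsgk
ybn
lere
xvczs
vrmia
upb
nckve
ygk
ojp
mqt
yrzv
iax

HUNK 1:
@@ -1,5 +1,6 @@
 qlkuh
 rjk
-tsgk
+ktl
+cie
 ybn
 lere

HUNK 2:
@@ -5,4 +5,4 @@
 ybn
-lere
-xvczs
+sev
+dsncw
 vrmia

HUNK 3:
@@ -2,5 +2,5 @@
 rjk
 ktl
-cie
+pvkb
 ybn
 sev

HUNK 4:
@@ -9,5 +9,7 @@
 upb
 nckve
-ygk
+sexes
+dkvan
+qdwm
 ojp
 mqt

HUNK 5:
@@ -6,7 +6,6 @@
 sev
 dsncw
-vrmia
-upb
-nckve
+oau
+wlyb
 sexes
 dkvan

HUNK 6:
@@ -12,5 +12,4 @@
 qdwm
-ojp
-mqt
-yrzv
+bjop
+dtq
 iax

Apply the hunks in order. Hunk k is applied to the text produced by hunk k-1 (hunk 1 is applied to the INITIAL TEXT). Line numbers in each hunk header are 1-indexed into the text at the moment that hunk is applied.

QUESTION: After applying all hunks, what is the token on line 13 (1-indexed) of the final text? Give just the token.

Answer: bjop

Derivation:
Hunk 1: at line 1 remove [tsgk] add [ktl,cie] -> 15 lines: qlkuh rjk ktl cie ybn lere xvczs vrmia upb nckve ygk ojp mqt yrzv iax
Hunk 2: at line 5 remove [lere,xvczs] add [sev,dsncw] -> 15 lines: qlkuh rjk ktl cie ybn sev dsncw vrmia upb nckve ygk ojp mqt yrzv iax
Hunk 3: at line 2 remove [cie] add [pvkb] -> 15 lines: qlkuh rjk ktl pvkb ybn sev dsncw vrmia upb nckve ygk ojp mqt yrzv iax
Hunk 4: at line 9 remove [ygk] add [sexes,dkvan,qdwm] -> 17 lines: qlkuh rjk ktl pvkb ybn sev dsncw vrmia upb nckve sexes dkvan qdwm ojp mqt yrzv iax
Hunk 5: at line 6 remove [vrmia,upb,nckve] add [oau,wlyb] -> 16 lines: qlkuh rjk ktl pvkb ybn sev dsncw oau wlyb sexes dkvan qdwm ojp mqt yrzv iax
Hunk 6: at line 12 remove [ojp,mqt,yrzv] add [bjop,dtq] -> 15 lines: qlkuh rjk ktl pvkb ybn sev dsncw oau wlyb sexes dkvan qdwm bjop dtq iax
Final line 13: bjop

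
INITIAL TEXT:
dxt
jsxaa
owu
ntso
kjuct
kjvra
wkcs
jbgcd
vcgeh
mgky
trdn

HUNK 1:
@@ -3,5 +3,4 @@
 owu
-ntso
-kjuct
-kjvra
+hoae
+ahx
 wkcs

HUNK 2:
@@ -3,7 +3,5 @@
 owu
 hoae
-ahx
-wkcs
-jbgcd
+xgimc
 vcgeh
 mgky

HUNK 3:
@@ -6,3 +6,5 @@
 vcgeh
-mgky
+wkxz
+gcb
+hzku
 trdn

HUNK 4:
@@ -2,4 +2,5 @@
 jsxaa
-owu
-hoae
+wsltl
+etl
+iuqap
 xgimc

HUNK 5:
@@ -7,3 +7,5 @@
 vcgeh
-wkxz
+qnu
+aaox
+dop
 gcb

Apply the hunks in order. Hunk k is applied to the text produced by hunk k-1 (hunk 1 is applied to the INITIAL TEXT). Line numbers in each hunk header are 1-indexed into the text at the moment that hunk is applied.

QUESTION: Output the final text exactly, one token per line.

Hunk 1: at line 3 remove [ntso,kjuct,kjvra] add [hoae,ahx] -> 10 lines: dxt jsxaa owu hoae ahx wkcs jbgcd vcgeh mgky trdn
Hunk 2: at line 3 remove [ahx,wkcs,jbgcd] add [xgimc] -> 8 lines: dxt jsxaa owu hoae xgimc vcgeh mgky trdn
Hunk 3: at line 6 remove [mgky] add [wkxz,gcb,hzku] -> 10 lines: dxt jsxaa owu hoae xgimc vcgeh wkxz gcb hzku trdn
Hunk 4: at line 2 remove [owu,hoae] add [wsltl,etl,iuqap] -> 11 lines: dxt jsxaa wsltl etl iuqap xgimc vcgeh wkxz gcb hzku trdn
Hunk 5: at line 7 remove [wkxz] add [qnu,aaox,dop] -> 13 lines: dxt jsxaa wsltl etl iuqap xgimc vcgeh qnu aaox dop gcb hzku trdn

Answer: dxt
jsxaa
wsltl
etl
iuqap
xgimc
vcgeh
qnu
aaox
dop
gcb
hzku
trdn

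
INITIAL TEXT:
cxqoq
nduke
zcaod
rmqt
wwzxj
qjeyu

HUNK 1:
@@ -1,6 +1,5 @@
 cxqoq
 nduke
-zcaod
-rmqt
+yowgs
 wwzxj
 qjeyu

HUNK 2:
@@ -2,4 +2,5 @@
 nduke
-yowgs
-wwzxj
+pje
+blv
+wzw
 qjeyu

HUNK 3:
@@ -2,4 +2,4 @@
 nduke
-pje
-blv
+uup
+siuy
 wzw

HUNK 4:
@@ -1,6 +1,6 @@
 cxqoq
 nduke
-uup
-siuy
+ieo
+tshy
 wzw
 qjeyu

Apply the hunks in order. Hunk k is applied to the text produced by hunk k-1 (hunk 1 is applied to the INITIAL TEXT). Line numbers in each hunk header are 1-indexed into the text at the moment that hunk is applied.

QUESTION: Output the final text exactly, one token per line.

Answer: cxqoq
nduke
ieo
tshy
wzw
qjeyu

Derivation:
Hunk 1: at line 1 remove [zcaod,rmqt] add [yowgs] -> 5 lines: cxqoq nduke yowgs wwzxj qjeyu
Hunk 2: at line 2 remove [yowgs,wwzxj] add [pje,blv,wzw] -> 6 lines: cxqoq nduke pje blv wzw qjeyu
Hunk 3: at line 2 remove [pje,blv] add [uup,siuy] -> 6 lines: cxqoq nduke uup siuy wzw qjeyu
Hunk 4: at line 1 remove [uup,siuy] add [ieo,tshy] -> 6 lines: cxqoq nduke ieo tshy wzw qjeyu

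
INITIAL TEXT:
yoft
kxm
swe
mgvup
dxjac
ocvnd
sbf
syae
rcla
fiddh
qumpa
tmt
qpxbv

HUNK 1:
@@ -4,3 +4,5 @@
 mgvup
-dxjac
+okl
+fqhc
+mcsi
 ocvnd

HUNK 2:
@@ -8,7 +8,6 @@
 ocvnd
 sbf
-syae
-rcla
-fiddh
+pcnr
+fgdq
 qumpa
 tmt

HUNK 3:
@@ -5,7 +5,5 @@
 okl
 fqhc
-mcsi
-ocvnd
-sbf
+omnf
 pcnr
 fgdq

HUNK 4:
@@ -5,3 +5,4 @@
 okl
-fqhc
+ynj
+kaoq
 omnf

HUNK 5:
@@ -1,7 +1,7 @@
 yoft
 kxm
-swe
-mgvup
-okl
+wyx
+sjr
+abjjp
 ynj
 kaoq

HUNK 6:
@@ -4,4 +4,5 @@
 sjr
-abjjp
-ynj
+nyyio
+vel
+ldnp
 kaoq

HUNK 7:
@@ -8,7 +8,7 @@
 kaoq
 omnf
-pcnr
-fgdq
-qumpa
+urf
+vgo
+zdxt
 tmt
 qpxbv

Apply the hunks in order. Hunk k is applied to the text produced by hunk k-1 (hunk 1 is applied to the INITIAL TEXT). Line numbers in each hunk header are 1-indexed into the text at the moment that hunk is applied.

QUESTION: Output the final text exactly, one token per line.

Hunk 1: at line 4 remove [dxjac] add [okl,fqhc,mcsi] -> 15 lines: yoft kxm swe mgvup okl fqhc mcsi ocvnd sbf syae rcla fiddh qumpa tmt qpxbv
Hunk 2: at line 8 remove [syae,rcla,fiddh] add [pcnr,fgdq] -> 14 lines: yoft kxm swe mgvup okl fqhc mcsi ocvnd sbf pcnr fgdq qumpa tmt qpxbv
Hunk 3: at line 5 remove [mcsi,ocvnd,sbf] add [omnf] -> 12 lines: yoft kxm swe mgvup okl fqhc omnf pcnr fgdq qumpa tmt qpxbv
Hunk 4: at line 5 remove [fqhc] add [ynj,kaoq] -> 13 lines: yoft kxm swe mgvup okl ynj kaoq omnf pcnr fgdq qumpa tmt qpxbv
Hunk 5: at line 1 remove [swe,mgvup,okl] add [wyx,sjr,abjjp] -> 13 lines: yoft kxm wyx sjr abjjp ynj kaoq omnf pcnr fgdq qumpa tmt qpxbv
Hunk 6: at line 4 remove [abjjp,ynj] add [nyyio,vel,ldnp] -> 14 lines: yoft kxm wyx sjr nyyio vel ldnp kaoq omnf pcnr fgdq qumpa tmt qpxbv
Hunk 7: at line 8 remove [pcnr,fgdq,qumpa] add [urf,vgo,zdxt] -> 14 lines: yoft kxm wyx sjr nyyio vel ldnp kaoq omnf urf vgo zdxt tmt qpxbv

Answer: yoft
kxm
wyx
sjr
nyyio
vel
ldnp
kaoq
omnf
urf
vgo
zdxt
tmt
qpxbv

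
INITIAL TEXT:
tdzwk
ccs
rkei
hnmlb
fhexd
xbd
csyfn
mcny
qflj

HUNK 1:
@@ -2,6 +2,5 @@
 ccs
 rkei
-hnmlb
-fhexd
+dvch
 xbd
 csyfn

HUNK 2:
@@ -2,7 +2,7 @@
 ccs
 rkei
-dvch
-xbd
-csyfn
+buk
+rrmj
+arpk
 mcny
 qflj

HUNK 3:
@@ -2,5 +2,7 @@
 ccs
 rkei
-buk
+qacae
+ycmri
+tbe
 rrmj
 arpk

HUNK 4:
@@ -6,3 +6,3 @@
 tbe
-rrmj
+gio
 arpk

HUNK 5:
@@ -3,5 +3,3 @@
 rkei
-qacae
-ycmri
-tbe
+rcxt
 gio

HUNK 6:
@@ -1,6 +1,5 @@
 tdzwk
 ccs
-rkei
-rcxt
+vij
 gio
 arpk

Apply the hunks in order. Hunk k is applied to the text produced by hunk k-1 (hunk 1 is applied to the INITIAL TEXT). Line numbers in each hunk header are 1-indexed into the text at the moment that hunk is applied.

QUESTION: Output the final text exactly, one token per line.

Hunk 1: at line 2 remove [hnmlb,fhexd] add [dvch] -> 8 lines: tdzwk ccs rkei dvch xbd csyfn mcny qflj
Hunk 2: at line 2 remove [dvch,xbd,csyfn] add [buk,rrmj,arpk] -> 8 lines: tdzwk ccs rkei buk rrmj arpk mcny qflj
Hunk 3: at line 2 remove [buk] add [qacae,ycmri,tbe] -> 10 lines: tdzwk ccs rkei qacae ycmri tbe rrmj arpk mcny qflj
Hunk 4: at line 6 remove [rrmj] add [gio] -> 10 lines: tdzwk ccs rkei qacae ycmri tbe gio arpk mcny qflj
Hunk 5: at line 3 remove [qacae,ycmri,tbe] add [rcxt] -> 8 lines: tdzwk ccs rkei rcxt gio arpk mcny qflj
Hunk 6: at line 1 remove [rkei,rcxt] add [vij] -> 7 lines: tdzwk ccs vij gio arpk mcny qflj

Answer: tdzwk
ccs
vij
gio
arpk
mcny
qflj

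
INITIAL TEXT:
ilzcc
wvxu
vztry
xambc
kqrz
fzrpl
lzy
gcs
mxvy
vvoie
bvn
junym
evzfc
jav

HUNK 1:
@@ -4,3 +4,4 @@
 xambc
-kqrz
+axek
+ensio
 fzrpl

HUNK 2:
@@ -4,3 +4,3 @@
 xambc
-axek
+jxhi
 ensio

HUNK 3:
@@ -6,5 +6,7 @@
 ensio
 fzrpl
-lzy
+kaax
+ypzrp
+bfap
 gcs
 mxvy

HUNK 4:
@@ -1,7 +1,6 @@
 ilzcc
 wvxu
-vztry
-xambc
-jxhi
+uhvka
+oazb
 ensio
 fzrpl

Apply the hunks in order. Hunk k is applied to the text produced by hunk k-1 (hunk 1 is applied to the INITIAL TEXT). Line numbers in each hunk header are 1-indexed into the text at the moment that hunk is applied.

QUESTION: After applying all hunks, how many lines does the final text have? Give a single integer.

Answer: 16

Derivation:
Hunk 1: at line 4 remove [kqrz] add [axek,ensio] -> 15 lines: ilzcc wvxu vztry xambc axek ensio fzrpl lzy gcs mxvy vvoie bvn junym evzfc jav
Hunk 2: at line 4 remove [axek] add [jxhi] -> 15 lines: ilzcc wvxu vztry xambc jxhi ensio fzrpl lzy gcs mxvy vvoie bvn junym evzfc jav
Hunk 3: at line 6 remove [lzy] add [kaax,ypzrp,bfap] -> 17 lines: ilzcc wvxu vztry xambc jxhi ensio fzrpl kaax ypzrp bfap gcs mxvy vvoie bvn junym evzfc jav
Hunk 4: at line 1 remove [vztry,xambc,jxhi] add [uhvka,oazb] -> 16 lines: ilzcc wvxu uhvka oazb ensio fzrpl kaax ypzrp bfap gcs mxvy vvoie bvn junym evzfc jav
Final line count: 16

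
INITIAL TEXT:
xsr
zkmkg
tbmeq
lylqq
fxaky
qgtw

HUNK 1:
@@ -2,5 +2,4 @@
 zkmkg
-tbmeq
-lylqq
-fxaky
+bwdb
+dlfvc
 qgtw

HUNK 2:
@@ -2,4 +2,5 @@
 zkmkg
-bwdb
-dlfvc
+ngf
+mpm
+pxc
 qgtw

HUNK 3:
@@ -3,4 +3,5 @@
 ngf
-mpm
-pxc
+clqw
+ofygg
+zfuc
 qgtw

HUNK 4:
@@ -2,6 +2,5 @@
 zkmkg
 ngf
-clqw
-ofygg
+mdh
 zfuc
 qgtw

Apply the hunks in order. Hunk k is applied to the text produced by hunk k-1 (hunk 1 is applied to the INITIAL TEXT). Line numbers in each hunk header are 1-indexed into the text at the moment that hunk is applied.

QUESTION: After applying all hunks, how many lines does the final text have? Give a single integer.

Answer: 6

Derivation:
Hunk 1: at line 2 remove [tbmeq,lylqq,fxaky] add [bwdb,dlfvc] -> 5 lines: xsr zkmkg bwdb dlfvc qgtw
Hunk 2: at line 2 remove [bwdb,dlfvc] add [ngf,mpm,pxc] -> 6 lines: xsr zkmkg ngf mpm pxc qgtw
Hunk 3: at line 3 remove [mpm,pxc] add [clqw,ofygg,zfuc] -> 7 lines: xsr zkmkg ngf clqw ofygg zfuc qgtw
Hunk 4: at line 2 remove [clqw,ofygg] add [mdh] -> 6 lines: xsr zkmkg ngf mdh zfuc qgtw
Final line count: 6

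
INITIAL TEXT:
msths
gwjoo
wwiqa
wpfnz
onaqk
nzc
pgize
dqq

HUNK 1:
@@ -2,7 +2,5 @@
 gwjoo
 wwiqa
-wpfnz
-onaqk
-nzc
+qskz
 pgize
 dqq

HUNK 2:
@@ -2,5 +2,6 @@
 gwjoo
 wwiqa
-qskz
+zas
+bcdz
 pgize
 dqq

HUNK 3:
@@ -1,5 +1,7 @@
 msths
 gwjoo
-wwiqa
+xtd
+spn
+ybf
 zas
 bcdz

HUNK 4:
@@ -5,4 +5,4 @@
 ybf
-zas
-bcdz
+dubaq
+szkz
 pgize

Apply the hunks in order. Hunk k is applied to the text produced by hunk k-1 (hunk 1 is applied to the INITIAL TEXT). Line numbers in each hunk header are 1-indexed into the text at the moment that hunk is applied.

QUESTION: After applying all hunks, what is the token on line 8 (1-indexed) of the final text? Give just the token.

Hunk 1: at line 2 remove [wpfnz,onaqk,nzc] add [qskz] -> 6 lines: msths gwjoo wwiqa qskz pgize dqq
Hunk 2: at line 2 remove [qskz] add [zas,bcdz] -> 7 lines: msths gwjoo wwiqa zas bcdz pgize dqq
Hunk 3: at line 1 remove [wwiqa] add [xtd,spn,ybf] -> 9 lines: msths gwjoo xtd spn ybf zas bcdz pgize dqq
Hunk 4: at line 5 remove [zas,bcdz] add [dubaq,szkz] -> 9 lines: msths gwjoo xtd spn ybf dubaq szkz pgize dqq
Final line 8: pgize

Answer: pgize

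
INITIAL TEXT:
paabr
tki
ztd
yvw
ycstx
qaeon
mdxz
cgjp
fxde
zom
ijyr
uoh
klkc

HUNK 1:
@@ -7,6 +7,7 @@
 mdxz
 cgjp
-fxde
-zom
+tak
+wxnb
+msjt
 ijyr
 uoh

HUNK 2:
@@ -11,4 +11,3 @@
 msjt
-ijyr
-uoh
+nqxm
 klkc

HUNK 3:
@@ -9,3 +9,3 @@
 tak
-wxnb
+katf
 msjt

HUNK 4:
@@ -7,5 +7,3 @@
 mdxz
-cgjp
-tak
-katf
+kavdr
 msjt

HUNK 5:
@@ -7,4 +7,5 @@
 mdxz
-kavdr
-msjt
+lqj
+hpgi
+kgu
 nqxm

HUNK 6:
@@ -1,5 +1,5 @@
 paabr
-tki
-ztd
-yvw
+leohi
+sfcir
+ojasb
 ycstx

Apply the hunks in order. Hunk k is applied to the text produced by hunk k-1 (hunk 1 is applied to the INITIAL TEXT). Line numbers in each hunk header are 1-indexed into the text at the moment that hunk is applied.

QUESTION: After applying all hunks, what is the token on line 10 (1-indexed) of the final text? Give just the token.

Answer: kgu

Derivation:
Hunk 1: at line 7 remove [fxde,zom] add [tak,wxnb,msjt] -> 14 lines: paabr tki ztd yvw ycstx qaeon mdxz cgjp tak wxnb msjt ijyr uoh klkc
Hunk 2: at line 11 remove [ijyr,uoh] add [nqxm] -> 13 lines: paabr tki ztd yvw ycstx qaeon mdxz cgjp tak wxnb msjt nqxm klkc
Hunk 3: at line 9 remove [wxnb] add [katf] -> 13 lines: paabr tki ztd yvw ycstx qaeon mdxz cgjp tak katf msjt nqxm klkc
Hunk 4: at line 7 remove [cgjp,tak,katf] add [kavdr] -> 11 lines: paabr tki ztd yvw ycstx qaeon mdxz kavdr msjt nqxm klkc
Hunk 5: at line 7 remove [kavdr,msjt] add [lqj,hpgi,kgu] -> 12 lines: paabr tki ztd yvw ycstx qaeon mdxz lqj hpgi kgu nqxm klkc
Hunk 6: at line 1 remove [tki,ztd,yvw] add [leohi,sfcir,ojasb] -> 12 lines: paabr leohi sfcir ojasb ycstx qaeon mdxz lqj hpgi kgu nqxm klkc
Final line 10: kgu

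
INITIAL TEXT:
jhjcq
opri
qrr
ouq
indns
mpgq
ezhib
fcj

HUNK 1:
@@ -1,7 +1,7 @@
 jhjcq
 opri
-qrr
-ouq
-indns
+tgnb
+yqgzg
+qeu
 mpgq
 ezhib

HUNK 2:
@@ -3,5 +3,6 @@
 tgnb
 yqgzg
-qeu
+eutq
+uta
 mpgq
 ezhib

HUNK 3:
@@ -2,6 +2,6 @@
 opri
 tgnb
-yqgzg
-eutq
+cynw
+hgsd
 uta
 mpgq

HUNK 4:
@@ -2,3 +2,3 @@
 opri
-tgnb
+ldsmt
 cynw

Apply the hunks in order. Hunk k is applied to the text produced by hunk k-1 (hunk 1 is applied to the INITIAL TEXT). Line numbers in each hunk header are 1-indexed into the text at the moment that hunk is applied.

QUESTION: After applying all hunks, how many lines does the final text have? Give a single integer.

Answer: 9

Derivation:
Hunk 1: at line 1 remove [qrr,ouq,indns] add [tgnb,yqgzg,qeu] -> 8 lines: jhjcq opri tgnb yqgzg qeu mpgq ezhib fcj
Hunk 2: at line 3 remove [qeu] add [eutq,uta] -> 9 lines: jhjcq opri tgnb yqgzg eutq uta mpgq ezhib fcj
Hunk 3: at line 2 remove [yqgzg,eutq] add [cynw,hgsd] -> 9 lines: jhjcq opri tgnb cynw hgsd uta mpgq ezhib fcj
Hunk 4: at line 2 remove [tgnb] add [ldsmt] -> 9 lines: jhjcq opri ldsmt cynw hgsd uta mpgq ezhib fcj
Final line count: 9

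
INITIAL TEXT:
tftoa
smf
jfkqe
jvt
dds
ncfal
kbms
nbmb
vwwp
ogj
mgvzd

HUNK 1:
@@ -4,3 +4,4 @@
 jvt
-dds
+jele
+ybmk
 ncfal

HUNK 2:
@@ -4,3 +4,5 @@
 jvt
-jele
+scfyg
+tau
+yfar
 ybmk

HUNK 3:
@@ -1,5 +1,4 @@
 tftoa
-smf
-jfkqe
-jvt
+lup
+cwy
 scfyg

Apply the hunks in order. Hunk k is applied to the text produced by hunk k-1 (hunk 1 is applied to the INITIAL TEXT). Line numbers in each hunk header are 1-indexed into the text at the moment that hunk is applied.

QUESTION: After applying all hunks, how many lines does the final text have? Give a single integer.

Hunk 1: at line 4 remove [dds] add [jele,ybmk] -> 12 lines: tftoa smf jfkqe jvt jele ybmk ncfal kbms nbmb vwwp ogj mgvzd
Hunk 2: at line 4 remove [jele] add [scfyg,tau,yfar] -> 14 lines: tftoa smf jfkqe jvt scfyg tau yfar ybmk ncfal kbms nbmb vwwp ogj mgvzd
Hunk 3: at line 1 remove [smf,jfkqe,jvt] add [lup,cwy] -> 13 lines: tftoa lup cwy scfyg tau yfar ybmk ncfal kbms nbmb vwwp ogj mgvzd
Final line count: 13

Answer: 13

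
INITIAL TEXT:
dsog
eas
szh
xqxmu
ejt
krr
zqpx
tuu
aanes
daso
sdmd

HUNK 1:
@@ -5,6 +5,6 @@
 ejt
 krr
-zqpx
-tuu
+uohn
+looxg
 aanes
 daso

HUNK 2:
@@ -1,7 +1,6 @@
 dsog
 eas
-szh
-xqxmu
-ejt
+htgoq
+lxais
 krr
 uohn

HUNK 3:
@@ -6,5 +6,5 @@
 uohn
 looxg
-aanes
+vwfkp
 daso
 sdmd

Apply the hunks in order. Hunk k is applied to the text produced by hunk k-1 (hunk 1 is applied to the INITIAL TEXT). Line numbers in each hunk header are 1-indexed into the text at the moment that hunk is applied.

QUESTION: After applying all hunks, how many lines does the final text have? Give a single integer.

Answer: 10

Derivation:
Hunk 1: at line 5 remove [zqpx,tuu] add [uohn,looxg] -> 11 lines: dsog eas szh xqxmu ejt krr uohn looxg aanes daso sdmd
Hunk 2: at line 1 remove [szh,xqxmu,ejt] add [htgoq,lxais] -> 10 lines: dsog eas htgoq lxais krr uohn looxg aanes daso sdmd
Hunk 3: at line 6 remove [aanes] add [vwfkp] -> 10 lines: dsog eas htgoq lxais krr uohn looxg vwfkp daso sdmd
Final line count: 10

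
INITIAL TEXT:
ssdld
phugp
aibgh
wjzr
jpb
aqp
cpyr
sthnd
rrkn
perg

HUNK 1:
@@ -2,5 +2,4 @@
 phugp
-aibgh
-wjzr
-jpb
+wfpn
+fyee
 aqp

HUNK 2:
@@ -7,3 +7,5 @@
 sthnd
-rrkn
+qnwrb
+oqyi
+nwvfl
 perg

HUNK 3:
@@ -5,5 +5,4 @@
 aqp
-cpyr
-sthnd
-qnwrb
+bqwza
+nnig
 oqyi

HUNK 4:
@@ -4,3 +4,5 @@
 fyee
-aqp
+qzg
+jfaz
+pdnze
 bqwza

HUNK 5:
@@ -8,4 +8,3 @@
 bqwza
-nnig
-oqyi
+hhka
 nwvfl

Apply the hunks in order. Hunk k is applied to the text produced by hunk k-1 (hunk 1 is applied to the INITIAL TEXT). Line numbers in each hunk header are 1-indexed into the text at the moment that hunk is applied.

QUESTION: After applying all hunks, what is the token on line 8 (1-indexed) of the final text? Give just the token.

Answer: bqwza

Derivation:
Hunk 1: at line 2 remove [aibgh,wjzr,jpb] add [wfpn,fyee] -> 9 lines: ssdld phugp wfpn fyee aqp cpyr sthnd rrkn perg
Hunk 2: at line 7 remove [rrkn] add [qnwrb,oqyi,nwvfl] -> 11 lines: ssdld phugp wfpn fyee aqp cpyr sthnd qnwrb oqyi nwvfl perg
Hunk 3: at line 5 remove [cpyr,sthnd,qnwrb] add [bqwza,nnig] -> 10 lines: ssdld phugp wfpn fyee aqp bqwza nnig oqyi nwvfl perg
Hunk 4: at line 4 remove [aqp] add [qzg,jfaz,pdnze] -> 12 lines: ssdld phugp wfpn fyee qzg jfaz pdnze bqwza nnig oqyi nwvfl perg
Hunk 5: at line 8 remove [nnig,oqyi] add [hhka] -> 11 lines: ssdld phugp wfpn fyee qzg jfaz pdnze bqwza hhka nwvfl perg
Final line 8: bqwza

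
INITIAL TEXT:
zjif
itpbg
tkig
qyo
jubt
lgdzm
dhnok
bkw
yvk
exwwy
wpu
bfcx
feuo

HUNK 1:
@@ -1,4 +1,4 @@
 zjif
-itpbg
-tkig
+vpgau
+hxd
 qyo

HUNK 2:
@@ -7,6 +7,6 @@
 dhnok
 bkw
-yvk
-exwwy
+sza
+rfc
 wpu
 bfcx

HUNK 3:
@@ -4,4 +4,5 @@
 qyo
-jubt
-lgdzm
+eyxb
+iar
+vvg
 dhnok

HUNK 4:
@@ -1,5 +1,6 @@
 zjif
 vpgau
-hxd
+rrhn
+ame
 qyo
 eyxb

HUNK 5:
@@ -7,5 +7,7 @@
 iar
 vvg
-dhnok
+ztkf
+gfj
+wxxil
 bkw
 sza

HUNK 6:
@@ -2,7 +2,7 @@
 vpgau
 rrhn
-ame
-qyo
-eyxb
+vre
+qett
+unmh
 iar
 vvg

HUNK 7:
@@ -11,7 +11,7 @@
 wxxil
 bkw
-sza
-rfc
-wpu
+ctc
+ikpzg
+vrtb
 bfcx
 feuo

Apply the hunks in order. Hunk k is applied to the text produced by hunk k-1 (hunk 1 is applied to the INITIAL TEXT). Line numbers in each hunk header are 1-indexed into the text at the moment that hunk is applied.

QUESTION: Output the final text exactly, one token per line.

Answer: zjif
vpgau
rrhn
vre
qett
unmh
iar
vvg
ztkf
gfj
wxxil
bkw
ctc
ikpzg
vrtb
bfcx
feuo

Derivation:
Hunk 1: at line 1 remove [itpbg,tkig] add [vpgau,hxd] -> 13 lines: zjif vpgau hxd qyo jubt lgdzm dhnok bkw yvk exwwy wpu bfcx feuo
Hunk 2: at line 7 remove [yvk,exwwy] add [sza,rfc] -> 13 lines: zjif vpgau hxd qyo jubt lgdzm dhnok bkw sza rfc wpu bfcx feuo
Hunk 3: at line 4 remove [jubt,lgdzm] add [eyxb,iar,vvg] -> 14 lines: zjif vpgau hxd qyo eyxb iar vvg dhnok bkw sza rfc wpu bfcx feuo
Hunk 4: at line 1 remove [hxd] add [rrhn,ame] -> 15 lines: zjif vpgau rrhn ame qyo eyxb iar vvg dhnok bkw sza rfc wpu bfcx feuo
Hunk 5: at line 7 remove [dhnok] add [ztkf,gfj,wxxil] -> 17 lines: zjif vpgau rrhn ame qyo eyxb iar vvg ztkf gfj wxxil bkw sza rfc wpu bfcx feuo
Hunk 6: at line 2 remove [ame,qyo,eyxb] add [vre,qett,unmh] -> 17 lines: zjif vpgau rrhn vre qett unmh iar vvg ztkf gfj wxxil bkw sza rfc wpu bfcx feuo
Hunk 7: at line 11 remove [sza,rfc,wpu] add [ctc,ikpzg,vrtb] -> 17 lines: zjif vpgau rrhn vre qett unmh iar vvg ztkf gfj wxxil bkw ctc ikpzg vrtb bfcx feuo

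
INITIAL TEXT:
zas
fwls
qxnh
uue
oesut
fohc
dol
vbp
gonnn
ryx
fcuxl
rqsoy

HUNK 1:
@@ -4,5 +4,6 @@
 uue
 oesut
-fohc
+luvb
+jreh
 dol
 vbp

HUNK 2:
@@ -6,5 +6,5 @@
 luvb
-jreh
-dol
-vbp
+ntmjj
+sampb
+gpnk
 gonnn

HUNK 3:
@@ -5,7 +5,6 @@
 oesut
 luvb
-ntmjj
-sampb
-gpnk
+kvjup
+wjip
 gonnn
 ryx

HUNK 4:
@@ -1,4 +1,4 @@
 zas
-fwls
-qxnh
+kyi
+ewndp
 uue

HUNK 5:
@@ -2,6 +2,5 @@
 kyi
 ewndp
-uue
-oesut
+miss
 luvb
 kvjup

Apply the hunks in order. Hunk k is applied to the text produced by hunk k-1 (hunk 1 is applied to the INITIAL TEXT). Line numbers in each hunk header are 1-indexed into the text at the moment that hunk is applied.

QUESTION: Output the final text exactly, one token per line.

Answer: zas
kyi
ewndp
miss
luvb
kvjup
wjip
gonnn
ryx
fcuxl
rqsoy

Derivation:
Hunk 1: at line 4 remove [fohc] add [luvb,jreh] -> 13 lines: zas fwls qxnh uue oesut luvb jreh dol vbp gonnn ryx fcuxl rqsoy
Hunk 2: at line 6 remove [jreh,dol,vbp] add [ntmjj,sampb,gpnk] -> 13 lines: zas fwls qxnh uue oesut luvb ntmjj sampb gpnk gonnn ryx fcuxl rqsoy
Hunk 3: at line 5 remove [ntmjj,sampb,gpnk] add [kvjup,wjip] -> 12 lines: zas fwls qxnh uue oesut luvb kvjup wjip gonnn ryx fcuxl rqsoy
Hunk 4: at line 1 remove [fwls,qxnh] add [kyi,ewndp] -> 12 lines: zas kyi ewndp uue oesut luvb kvjup wjip gonnn ryx fcuxl rqsoy
Hunk 5: at line 2 remove [uue,oesut] add [miss] -> 11 lines: zas kyi ewndp miss luvb kvjup wjip gonnn ryx fcuxl rqsoy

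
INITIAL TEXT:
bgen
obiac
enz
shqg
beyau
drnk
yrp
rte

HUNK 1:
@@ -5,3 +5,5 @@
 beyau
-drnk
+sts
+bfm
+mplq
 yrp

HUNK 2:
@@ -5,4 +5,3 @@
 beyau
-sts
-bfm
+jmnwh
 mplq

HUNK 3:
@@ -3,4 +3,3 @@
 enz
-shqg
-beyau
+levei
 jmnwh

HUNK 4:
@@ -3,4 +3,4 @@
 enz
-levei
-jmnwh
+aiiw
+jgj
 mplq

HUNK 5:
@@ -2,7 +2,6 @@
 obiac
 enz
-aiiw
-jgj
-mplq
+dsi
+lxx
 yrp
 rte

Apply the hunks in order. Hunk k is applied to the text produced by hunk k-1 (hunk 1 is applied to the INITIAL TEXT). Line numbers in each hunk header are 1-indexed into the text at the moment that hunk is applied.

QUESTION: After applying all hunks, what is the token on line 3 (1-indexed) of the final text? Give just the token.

Answer: enz

Derivation:
Hunk 1: at line 5 remove [drnk] add [sts,bfm,mplq] -> 10 lines: bgen obiac enz shqg beyau sts bfm mplq yrp rte
Hunk 2: at line 5 remove [sts,bfm] add [jmnwh] -> 9 lines: bgen obiac enz shqg beyau jmnwh mplq yrp rte
Hunk 3: at line 3 remove [shqg,beyau] add [levei] -> 8 lines: bgen obiac enz levei jmnwh mplq yrp rte
Hunk 4: at line 3 remove [levei,jmnwh] add [aiiw,jgj] -> 8 lines: bgen obiac enz aiiw jgj mplq yrp rte
Hunk 5: at line 2 remove [aiiw,jgj,mplq] add [dsi,lxx] -> 7 lines: bgen obiac enz dsi lxx yrp rte
Final line 3: enz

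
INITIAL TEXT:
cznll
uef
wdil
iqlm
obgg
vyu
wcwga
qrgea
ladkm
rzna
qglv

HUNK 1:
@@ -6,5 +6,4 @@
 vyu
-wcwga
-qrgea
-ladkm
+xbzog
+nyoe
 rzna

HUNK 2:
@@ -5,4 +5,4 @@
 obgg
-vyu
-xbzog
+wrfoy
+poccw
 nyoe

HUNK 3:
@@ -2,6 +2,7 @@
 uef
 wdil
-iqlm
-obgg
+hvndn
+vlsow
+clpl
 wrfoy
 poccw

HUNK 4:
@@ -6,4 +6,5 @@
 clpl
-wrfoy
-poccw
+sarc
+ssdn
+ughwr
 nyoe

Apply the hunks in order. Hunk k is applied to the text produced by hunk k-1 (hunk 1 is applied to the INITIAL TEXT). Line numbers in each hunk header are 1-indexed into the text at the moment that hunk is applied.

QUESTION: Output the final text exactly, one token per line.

Answer: cznll
uef
wdil
hvndn
vlsow
clpl
sarc
ssdn
ughwr
nyoe
rzna
qglv

Derivation:
Hunk 1: at line 6 remove [wcwga,qrgea,ladkm] add [xbzog,nyoe] -> 10 lines: cznll uef wdil iqlm obgg vyu xbzog nyoe rzna qglv
Hunk 2: at line 5 remove [vyu,xbzog] add [wrfoy,poccw] -> 10 lines: cznll uef wdil iqlm obgg wrfoy poccw nyoe rzna qglv
Hunk 3: at line 2 remove [iqlm,obgg] add [hvndn,vlsow,clpl] -> 11 lines: cznll uef wdil hvndn vlsow clpl wrfoy poccw nyoe rzna qglv
Hunk 4: at line 6 remove [wrfoy,poccw] add [sarc,ssdn,ughwr] -> 12 lines: cznll uef wdil hvndn vlsow clpl sarc ssdn ughwr nyoe rzna qglv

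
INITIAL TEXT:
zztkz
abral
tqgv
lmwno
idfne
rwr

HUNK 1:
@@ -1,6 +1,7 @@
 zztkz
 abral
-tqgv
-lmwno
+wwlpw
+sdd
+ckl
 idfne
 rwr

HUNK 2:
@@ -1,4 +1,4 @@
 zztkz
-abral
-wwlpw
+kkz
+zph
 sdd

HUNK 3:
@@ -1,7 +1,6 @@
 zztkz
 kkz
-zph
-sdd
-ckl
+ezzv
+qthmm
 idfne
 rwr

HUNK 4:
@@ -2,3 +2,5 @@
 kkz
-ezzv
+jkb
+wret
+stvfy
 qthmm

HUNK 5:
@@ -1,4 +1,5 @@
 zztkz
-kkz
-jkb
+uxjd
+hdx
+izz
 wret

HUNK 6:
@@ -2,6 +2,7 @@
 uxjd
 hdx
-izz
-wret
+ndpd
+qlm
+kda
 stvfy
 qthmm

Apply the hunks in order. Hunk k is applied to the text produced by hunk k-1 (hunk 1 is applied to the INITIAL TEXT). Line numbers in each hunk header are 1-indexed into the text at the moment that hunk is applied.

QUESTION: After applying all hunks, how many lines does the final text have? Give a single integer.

Answer: 10

Derivation:
Hunk 1: at line 1 remove [tqgv,lmwno] add [wwlpw,sdd,ckl] -> 7 lines: zztkz abral wwlpw sdd ckl idfne rwr
Hunk 2: at line 1 remove [abral,wwlpw] add [kkz,zph] -> 7 lines: zztkz kkz zph sdd ckl idfne rwr
Hunk 3: at line 1 remove [zph,sdd,ckl] add [ezzv,qthmm] -> 6 lines: zztkz kkz ezzv qthmm idfne rwr
Hunk 4: at line 2 remove [ezzv] add [jkb,wret,stvfy] -> 8 lines: zztkz kkz jkb wret stvfy qthmm idfne rwr
Hunk 5: at line 1 remove [kkz,jkb] add [uxjd,hdx,izz] -> 9 lines: zztkz uxjd hdx izz wret stvfy qthmm idfne rwr
Hunk 6: at line 2 remove [izz,wret] add [ndpd,qlm,kda] -> 10 lines: zztkz uxjd hdx ndpd qlm kda stvfy qthmm idfne rwr
Final line count: 10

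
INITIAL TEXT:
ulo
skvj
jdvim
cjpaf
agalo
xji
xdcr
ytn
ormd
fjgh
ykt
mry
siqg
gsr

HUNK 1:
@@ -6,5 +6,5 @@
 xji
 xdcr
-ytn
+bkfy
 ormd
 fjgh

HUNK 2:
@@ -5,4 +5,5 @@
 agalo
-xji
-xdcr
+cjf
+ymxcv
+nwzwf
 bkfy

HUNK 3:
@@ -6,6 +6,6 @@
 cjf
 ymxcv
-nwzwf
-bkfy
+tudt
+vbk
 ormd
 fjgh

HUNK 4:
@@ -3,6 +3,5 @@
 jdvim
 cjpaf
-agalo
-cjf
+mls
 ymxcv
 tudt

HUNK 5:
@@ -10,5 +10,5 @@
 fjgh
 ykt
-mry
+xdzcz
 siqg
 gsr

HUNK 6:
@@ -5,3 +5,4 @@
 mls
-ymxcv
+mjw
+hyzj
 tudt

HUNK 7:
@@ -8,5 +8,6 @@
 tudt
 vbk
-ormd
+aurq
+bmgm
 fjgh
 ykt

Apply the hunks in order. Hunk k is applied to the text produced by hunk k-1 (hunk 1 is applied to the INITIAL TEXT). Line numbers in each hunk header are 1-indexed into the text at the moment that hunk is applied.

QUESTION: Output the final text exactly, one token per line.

Hunk 1: at line 6 remove [ytn] add [bkfy] -> 14 lines: ulo skvj jdvim cjpaf agalo xji xdcr bkfy ormd fjgh ykt mry siqg gsr
Hunk 2: at line 5 remove [xji,xdcr] add [cjf,ymxcv,nwzwf] -> 15 lines: ulo skvj jdvim cjpaf agalo cjf ymxcv nwzwf bkfy ormd fjgh ykt mry siqg gsr
Hunk 3: at line 6 remove [nwzwf,bkfy] add [tudt,vbk] -> 15 lines: ulo skvj jdvim cjpaf agalo cjf ymxcv tudt vbk ormd fjgh ykt mry siqg gsr
Hunk 4: at line 3 remove [agalo,cjf] add [mls] -> 14 lines: ulo skvj jdvim cjpaf mls ymxcv tudt vbk ormd fjgh ykt mry siqg gsr
Hunk 5: at line 10 remove [mry] add [xdzcz] -> 14 lines: ulo skvj jdvim cjpaf mls ymxcv tudt vbk ormd fjgh ykt xdzcz siqg gsr
Hunk 6: at line 5 remove [ymxcv] add [mjw,hyzj] -> 15 lines: ulo skvj jdvim cjpaf mls mjw hyzj tudt vbk ormd fjgh ykt xdzcz siqg gsr
Hunk 7: at line 8 remove [ormd] add [aurq,bmgm] -> 16 lines: ulo skvj jdvim cjpaf mls mjw hyzj tudt vbk aurq bmgm fjgh ykt xdzcz siqg gsr

Answer: ulo
skvj
jdvim
cjpaf
mls
mjw
hyzj
tudt
vbk
aurq
bmgm
fjgh
ykt
xdzcz
siqg
gsr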